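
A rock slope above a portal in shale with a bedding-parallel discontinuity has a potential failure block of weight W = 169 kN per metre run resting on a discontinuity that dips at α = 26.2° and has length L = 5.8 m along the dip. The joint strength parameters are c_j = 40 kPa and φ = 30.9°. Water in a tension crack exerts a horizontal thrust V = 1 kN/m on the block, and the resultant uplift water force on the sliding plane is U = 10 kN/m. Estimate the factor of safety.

FS = 4.19

Resolving the block weight along and normal to the plane and applying the Mohr–Coulomb strength on the joint:
N' = W cosα − U − V sinα = 169·cos26.2° − 10 − 1·sin26.2° = 141.2 kN/m
Driving force T = W sinα + V cosα = 169·sin26.2° + 1·cos26.2° = 75.5 kN/m
Resisting force R = c_j·L + N'·tanφ = 40·5.8 + 141.2·tan30.9° = 232.0 + 84.5 = 316.5 kN/m
FS = R / T = 316.5 / 75.5 = 4.191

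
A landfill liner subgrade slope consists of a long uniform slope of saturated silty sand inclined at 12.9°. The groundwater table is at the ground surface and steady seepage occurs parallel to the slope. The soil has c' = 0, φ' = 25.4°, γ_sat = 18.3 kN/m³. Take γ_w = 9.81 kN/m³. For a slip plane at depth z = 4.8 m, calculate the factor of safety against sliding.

FS = 0.96

With seepage parallel to the slope and the water table at the surface, the effective normal stress on the slip plane uses the buoyant unit weight γ' = γ_sat − γ_w while the driving shear stress uses γ_sat:
FS = [c' + γ' z cos²β tanφ'] / [γ_sat z sinβ cosβ]
(For c' = 0 this reduces to FS = (γ'/γ_sat)·tanφ'/tanβ.)
γ' = 18.3 − 9.81 = 8.49 kN/m³
Numerator = 0.0 + 8.49·4.8·cos²12.9°·tan25.4° = 0.0 + 8.49·4.8·0.9502·0.4748 = 18.386 kPa
Denominator = 18.3·4.8·sin12.9°·cos12.9° = 18.3·4.8·0.2233·0.9748 = 19.115 kPa
FS = 18.386 / 19.115 = 0.962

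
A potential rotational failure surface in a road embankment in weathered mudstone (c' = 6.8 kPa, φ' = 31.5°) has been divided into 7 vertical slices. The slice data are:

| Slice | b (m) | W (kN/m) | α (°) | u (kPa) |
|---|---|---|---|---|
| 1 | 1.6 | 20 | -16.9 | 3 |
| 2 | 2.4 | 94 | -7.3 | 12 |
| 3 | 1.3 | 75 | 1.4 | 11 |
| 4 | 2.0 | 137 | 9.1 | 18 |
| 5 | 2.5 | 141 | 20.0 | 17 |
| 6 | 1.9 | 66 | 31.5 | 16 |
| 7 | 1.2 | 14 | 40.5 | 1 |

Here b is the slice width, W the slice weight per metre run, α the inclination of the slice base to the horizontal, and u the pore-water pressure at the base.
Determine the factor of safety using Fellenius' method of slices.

Ordinary method of slices: FS = Σ[c'·Δl_i + (W_i cosα_i − u_i·Δl_i)·tanφ'] / Σ W_i sinα_i, with Δl_i = b_i / cosα_i.
Slice 1: Δl = 1.6/cos(-16.9°) = 1.672 m; N'_1 = 20·cos(-16.9°) − 3·1.672 = 14.1; c'Δl = 11.37; W sinα = -5.8
Slice 2: Δl = 2.4/cos(-7.3°) = 2.420 m; N'_2 = 94·cos(-7.3°) − 12·2.420 = 64.2; c'Δl = 16.45; W sinα = -11.9
Slice 3: Δl = 1.3/cos1.4° = 1.300 m; N'_3 = 75·cos1.4° − 11·1.300 = 60.7; c'Δl = 8.84; W sinα = 1.8
Slice 4: Δl = 2.0/cos9.1° = 2.025 m; N'_4 = 137·cos9.1° − 18·2.025 = 98.8; c'Δl = 13.77; W sinα = 21.7
Slice 5: Δl = 2.5/cos20.0° = 2.660 m; N'_5 = 141·cos20.0° − 17·2.660 = 87.3; c'Δl = 18.09; W sinα = 48.2
Slice 6: Δl = 1.9/cos31.5° = 2.228 m; N'_6 = 66·cos31.5° − 16·2.228 = 20.6; c'Δl = 15.15; W sinα = 34.5
Slice 7: Δl = 1.2/cos40.5° = 1.578 m; N'_7 = 14·cos40.5° − 1·1.578 = 9.1; c'Δl = 10.73; W sinα = 9.1
Σc'Δl = 94.4 kN/m; ΣN' = 354.8 kN/m; ΣW sinα = 97.5 kN/m
Resisting = 94.4 + 354.8·tan31.5° = 94.4 + 217.4 = 311.8 kN/m
FS = 311.8 / 97.5 = 3.197

FS = 3.20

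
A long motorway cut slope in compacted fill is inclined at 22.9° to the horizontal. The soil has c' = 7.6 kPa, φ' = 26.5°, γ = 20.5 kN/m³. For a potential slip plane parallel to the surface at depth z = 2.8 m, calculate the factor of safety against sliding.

FS = 1.55

For an infinite slope with a slip plane parallel to the surface (no pore pressure): FS = [c' + γz cos²β tanφ'] / [γz sinβ cosβ].
γz = 20.5·2.8 = 57.40 kN/m²
Numerator = 7.6 + 57.40·cos²22.9°·tan26.5° = 7.6 + 57.40·0.8486·0.4986 = 31.885 kPa
Denominator = 57.40·sin22.9°·cos22.9° = 57.40·0.3891·0.9212 = 20.575 kPa
FS = 31.885 / 20.575 = 1.550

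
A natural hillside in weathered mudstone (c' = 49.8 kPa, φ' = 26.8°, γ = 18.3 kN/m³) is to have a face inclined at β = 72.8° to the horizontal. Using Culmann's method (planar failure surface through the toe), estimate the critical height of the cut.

H_c = 30.40 m

Culmann's analysis gives the critical failure plane at α_cr = (β + φ')/2 = (72.8 + 26.8)/2 = 49.8°, and the critical height
H_c = (4c'/γ) · sinβ cosφ' / [1 − cos(β − φ')]
    = (4·49.8/18.3) · sin72.8°·cos26.8° / [1 − cos(46.0°)]
    = 10.885 · 0.9553·0.8926 / [1 − 0.6947]
    = 10.885 · 0.8527 / 0.3053
    = 30.40 m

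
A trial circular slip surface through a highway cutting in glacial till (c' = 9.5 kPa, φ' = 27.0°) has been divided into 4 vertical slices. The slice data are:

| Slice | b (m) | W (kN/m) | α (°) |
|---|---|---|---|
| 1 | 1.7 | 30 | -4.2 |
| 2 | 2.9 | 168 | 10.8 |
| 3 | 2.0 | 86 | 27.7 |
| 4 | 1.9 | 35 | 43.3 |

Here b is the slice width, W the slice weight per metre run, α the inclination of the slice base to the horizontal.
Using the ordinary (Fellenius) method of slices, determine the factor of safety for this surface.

Ordinary method of slices: FS = Σ[c'·Δl_i + (W_i cosα_i)·tanφ'] / Σ W_i sinα_i, with Δl_i = b_i / cosα_i.
Slice 1: Δl = 1.7/cos(-4.2°) = 1.705 m; N'_1 = 30·cos(-4.2°) = 29.9; c'Δl = 16.19; W sinα = -2.2
Slice 2: Δl = 2.9/cos10.8° = 2.952 m; N'_2 = 168·cos10.8° = 165.0; c'Δl = 28.05; W sinα = 31.5
Slice 3: Δl = 2.0/cos27.7° = 2.259 m; N'_3 = 86·cos27.7° = 76.1; c'Δl = 21.46; W sinα = 40.0
Slice 4: Δl = 1.9/cos43.3° = 2.611 m; N'_4 = 35·cos43.3° = 25.5; c'Δl = 24.80; W sinα = 24.0
Σc'Δl = 90.5 kN/m; ΣN' = 296.6 kN/m; ΣW sinα = 93.3 kN/m
Resisting = 90.5 + 296.6·tan27.0° = 90.5 + 151.1 = 241.6 kN/m
FS = 241.6 / 93.3 = 2.591

FS = 2.59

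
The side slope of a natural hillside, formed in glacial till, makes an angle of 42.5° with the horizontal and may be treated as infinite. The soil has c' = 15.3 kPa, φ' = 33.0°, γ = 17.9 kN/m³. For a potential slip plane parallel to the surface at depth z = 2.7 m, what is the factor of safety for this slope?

For an infinite slope with a slip plane parallel to the surface (no pore pressure): FS = [c' + γz cos²β tanφ'] / [γz sinβ cosβ].
γz = 17.9·2.7 = 48.33 kN/m²
Numerator = 15.3 + 48.33·cos²42.5°·tan33.0° = 15.3 + 48.33·0.5436·0.6494 = 32.361 kPa
Denominator = 48.33·sin42.5°·cos42.5° = 48.33·0.6756·0.7373 = 24.073 kPa
FS = 32.361 / 24.073 = 1.344

FS = 1.34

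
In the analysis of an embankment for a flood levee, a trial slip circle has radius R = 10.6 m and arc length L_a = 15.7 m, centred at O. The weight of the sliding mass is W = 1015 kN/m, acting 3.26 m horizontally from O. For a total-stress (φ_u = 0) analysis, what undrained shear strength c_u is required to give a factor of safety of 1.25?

c_u = 24.9 kPa

FS = c_u·L_a·R / (W·d), so c_u = FS·W·d / (L_a·R).
c_u = 1.25·1015·3.26 / (15.70·10.6) = 4136.1 / 166.42 = 24.85 kPa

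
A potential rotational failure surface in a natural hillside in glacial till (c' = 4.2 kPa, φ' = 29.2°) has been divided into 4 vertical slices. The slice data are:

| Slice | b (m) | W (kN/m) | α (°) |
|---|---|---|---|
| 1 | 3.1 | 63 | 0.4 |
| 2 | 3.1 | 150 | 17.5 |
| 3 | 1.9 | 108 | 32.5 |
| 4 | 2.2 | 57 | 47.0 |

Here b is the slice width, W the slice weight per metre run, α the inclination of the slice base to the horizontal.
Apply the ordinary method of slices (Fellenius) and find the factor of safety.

Ordinary method of slices: FS = Σ[c'·Δl_i + (W_i cosα_i)·tanφ'] / Σ W_i sinα_i, with Δl_i = b_i / cosα_i.
Slice 1: Δl = 3.1/cos0.4° = 3.100 m; N'_1 = 63·cos0.4° = 63.0; c'Δl = 13.02; W sinα = 0.4
Slice 2: Δl = 3.1/cos17.5° = 3.250 m; N'_2 = 150·cos17.5° = 143.1; c'Δl = 13.65; W sinα = 45.1
Slice 3: Δl = 1.9/cos32.5° = 2.253 m; N'_3 = 108·cos32.5° = 91.1; c'Δl = 9.46; W sinα = 58.0
Slice 4: Δl = 2.2/cos47.0° = 3.226 m; N'_4 = 57·cos47.0° = 38.9; c'Δl = 13.55; W sinα = 41.7
Σc'Δl = 49.7 kN/m; ΣN' = 336.0 kN/m; ΣW sinα = 145.3 kN/m
Resisting = 49.7 + 336.0·tan29.2° = 49.7 + 187.8 = 237.5 kN/m
FS = 237.5 / 145.3 = 1.635

FS = 1.63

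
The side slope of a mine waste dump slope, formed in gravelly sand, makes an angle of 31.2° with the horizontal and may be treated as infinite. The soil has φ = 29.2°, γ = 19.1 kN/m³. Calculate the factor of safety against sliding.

For a dry cohesionless infinite slope the factor of safety is FS = tanφ / tanβ.
FS = tan29.2° / tan31.2° = 0.5589 / 0.6056 = 0.923

FS = 0.92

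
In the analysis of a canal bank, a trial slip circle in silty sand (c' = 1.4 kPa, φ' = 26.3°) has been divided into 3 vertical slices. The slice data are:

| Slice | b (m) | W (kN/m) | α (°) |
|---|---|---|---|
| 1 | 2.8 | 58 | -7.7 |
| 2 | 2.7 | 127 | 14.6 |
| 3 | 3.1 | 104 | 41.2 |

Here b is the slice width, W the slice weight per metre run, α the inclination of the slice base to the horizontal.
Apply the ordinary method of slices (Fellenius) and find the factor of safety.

Ordinary method of slices: FS = Σ[c'·Δl_i + (W_i cosα_i)·tanφ'] / Σ W_i sinα_i, with Δl_i = b_i / cosα_i.
Slice 1: Δl = 2.8/cos(-7.7°) = 2.825 m; N'_1 = 58·cos(-7.7°) = 57.5; c'Δl = 3.96; W sinα = -7.8
Slice 2: Δl = 2.7/cos14.6° = 2.790 m; N'_2 = 127·cos14.6° = 122.9; c'Δl = 3.91; W sinα = 32.0
Slice 3: Δl = 3.1/cos41.2° = 4.120 m; N'_3 = 104·cos41.2° = 78.3; c'Δl = 5.77; W sinα = 68.5
Σc'Δl = 13.6 kN/m; ΣN' = 258.6 kN/m; ΣW sinα = 92.7 kN/m
Resisting = 13.6 + 258.6·tan26.3° = 13.6 + 127.8 = 141.5 kN/m
FS = 141.5 / 92.7 = 1.525

FS = 1.53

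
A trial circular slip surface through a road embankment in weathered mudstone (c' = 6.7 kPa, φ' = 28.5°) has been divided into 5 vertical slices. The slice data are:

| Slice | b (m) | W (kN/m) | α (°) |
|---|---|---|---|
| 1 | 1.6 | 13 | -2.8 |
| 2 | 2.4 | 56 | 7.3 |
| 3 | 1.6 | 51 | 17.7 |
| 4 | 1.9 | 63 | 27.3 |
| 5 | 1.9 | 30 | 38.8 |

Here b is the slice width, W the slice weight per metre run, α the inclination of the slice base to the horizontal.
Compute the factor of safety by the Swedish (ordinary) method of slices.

Ordinary method of slices: FS = Σ[c'·Δl_i + (W_i cosα_i)·tanφ'] / Σ W_i sinα_i, with Δl_i = b_i / cosα_i.
Slice 1: Δl = 1.6/cos(-2.8°) = 1.602 m; N'_1 = 13·cos(-2.8°) = 13.0; c'Δl = 10.73; W sinα = -0.6
Slice 2: Δl = 2.4/cos7.3° = 2.420 m; N'_2 = 56·cos7.3° = 55.5; c'Δl = 16.21; W sinα = 7.1
Slice 3: Δl = 1.6/cos17.7° = 1.680 m; N'_3 = 51·cos17.7° = 48.6; c'Δl = 11.25; W sinα = 15.5
Slice 4: Δl = 1.9/cos27.3° = 2.138 m; N'_4 = 63·cos27.3° = 56.0; c'Δl = 14.33; W sinα = 28.9
Slice 5: Δl = 1.9/cos38.8° = 2.438 m; N'_5 = 30·cos38.8° = 23.4; c'Δl = 16.33; W sinα = 18.8
Σc'Δl = 68.9 kN/m; ΣN' = 196.5 kN/m; ΣW sinα = 69.7 kN/m
Resisting = 68.9 + 196.5·tan28.5° = 68.9 + 106.7 = 175.5 kN/m
FS = 175.5 / 69.7 = 2.519

FS = 2.52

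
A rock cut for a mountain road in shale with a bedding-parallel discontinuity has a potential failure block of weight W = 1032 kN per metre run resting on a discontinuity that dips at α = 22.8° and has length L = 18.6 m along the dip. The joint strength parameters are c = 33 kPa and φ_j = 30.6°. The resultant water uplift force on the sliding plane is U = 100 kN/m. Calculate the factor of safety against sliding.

FS = 2.79

Resolving the block weight along and normal to the plane and applying the Mohr–Coulomb strength on the joint:
N' = W cosα − U = 1032·cos22.8° − 100 = 851.4 kN/m
Driving force T = W sinα = 1032·sin22.8° = 399.9 kN/m
Resisting force R = c·L + N'·tanφ_j = 33·18.6 + 851.4·tan30.6° = 613.8 + 503.5 = 1117.3 kN/m
FS = R / T = 1117.3 / 399.9 = 2.794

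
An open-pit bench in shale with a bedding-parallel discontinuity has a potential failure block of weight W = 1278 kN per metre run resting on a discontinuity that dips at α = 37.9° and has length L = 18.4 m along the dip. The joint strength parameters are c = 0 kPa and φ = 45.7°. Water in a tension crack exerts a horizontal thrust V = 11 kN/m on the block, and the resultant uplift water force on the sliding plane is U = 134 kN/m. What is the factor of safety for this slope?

Resolving the block weight along and normal to the plane and applying the Mohr–Coulomb strength on the joint:
N' = W cosα − U − V sinα = 1278·cos37.9° − 134 − 11·sin37.9° = 867.7 kN/m
Driving force T = W sinα + V cosα = 1278·sin37.9° + 11·cos37.9° = 793.7 kN/m
Resisting force R = c·L + N'·tanφ = 0·18.4 + 867.7·tan45.7° = 0.0 + 889.2 = 889.2 kN/m
FS = R / T = 889.2 / 793.7 = 1.120

FS = 1.12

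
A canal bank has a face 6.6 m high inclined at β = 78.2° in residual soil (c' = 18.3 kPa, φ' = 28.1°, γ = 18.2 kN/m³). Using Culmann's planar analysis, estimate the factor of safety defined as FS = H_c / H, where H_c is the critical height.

FS = 1.47

H_c = (4c'/γ) · sinβ cosφ' / [1 − cos(β − φ')]
    = (4·18.3/18.2) · sin78.2°·cos28.1° / [1 − cos50.1°]
    = 4.022 · 0.8635 / 0.3586 = 9.69 m
FS = H_c / H = 9.69 / 6.6 = 1.468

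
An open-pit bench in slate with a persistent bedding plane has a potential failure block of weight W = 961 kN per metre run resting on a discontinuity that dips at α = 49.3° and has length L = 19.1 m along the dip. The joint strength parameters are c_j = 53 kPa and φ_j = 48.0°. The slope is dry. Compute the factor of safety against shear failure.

Resolving the block weight along and normal to the plane and applying the Mohr–Coulomb strength on the joint:
N' = W cosα = 961·cos49.3° = 626.7 kN/m
Driving force T = W sinα = 961·sin49.3° = 728.6 kN/m
Resisting force R = c_j·L + N'·tanφ_j = 53·19.1 + 626.7·tan48.0° = 1012.3 + 696.0 = 1708.3 kN/m
FS = R / T = 1708.3 / 728.6 = 2.345

FS = 2.34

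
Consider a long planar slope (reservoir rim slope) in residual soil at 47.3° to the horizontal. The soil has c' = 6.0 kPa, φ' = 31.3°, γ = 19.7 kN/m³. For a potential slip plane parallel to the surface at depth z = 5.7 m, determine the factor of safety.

FS = 0.67

For an infinite slope with a slip plane parallel to the surface (no pore pressure): FS = [c' + γz cos²β tanφ'] / [γz sinβ cosβ].
γz = 19.7·5.7 = 112.29 kN/m²
Numerator = 6.0 + 112.29·cos²47.3°·tan31.3° = 6.0 + 112.29·0.4599·0.6080 = 37.399 kPa
Denominator = 112.29·sin47.3°·cos47.3° = 112.29·0.7349·0.6782 = 55.964 kPa
FS = 37.399 / 55.964 = 0.668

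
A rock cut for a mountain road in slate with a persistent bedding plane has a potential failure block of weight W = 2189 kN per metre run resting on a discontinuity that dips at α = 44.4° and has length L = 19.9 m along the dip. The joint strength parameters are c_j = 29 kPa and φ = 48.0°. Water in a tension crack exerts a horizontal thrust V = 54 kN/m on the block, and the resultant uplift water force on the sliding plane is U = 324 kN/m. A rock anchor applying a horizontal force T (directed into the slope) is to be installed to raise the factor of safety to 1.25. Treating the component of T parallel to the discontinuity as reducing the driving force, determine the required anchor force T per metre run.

Resolving forces along and normal to the sliding plane, with the horizontal anchor force T adding T·sinα to the effective normal force and T·cosα acting up the plane against the driving force:
FS = [c_jL + (W cosα − U − V sinα + T sinα) tanφ] / [W sinα + V cosα − T cosα]
Without the anchor: N' = 1202.2 kN/m, driving T_d = 1570.1 kN/m, resisting R = 29·19.9 + 1202.2·tan48.0° = 1912.3 kN/m, FS = 1.22.
Setting FS = 1.25 and solving for T:
1.25·(1570.1 − T cos44.4°) = 1912.3 + T sin44.4°·tan48.0°
T·(sin44.4°·tan48.0° + 1.25·cos44.4°) = 1.25·1570.1 − 1912.3
T·(0.6997·1.1106 + 1.25·0.7145) = 1962.7 − 1912.3 = 50.4
T·1.6701 = 50.4
T = 30.2 kN/m

T = 30 kN/m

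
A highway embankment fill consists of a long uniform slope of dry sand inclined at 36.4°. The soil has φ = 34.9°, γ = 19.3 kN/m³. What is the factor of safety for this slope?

For a dry cohesionless infinite slope the factor of safety is FS = tanφ / tanβ.
FS = tan34.9° / tan36.4° = 0.6976 / 0.7373 = 0.946

FS = 0.95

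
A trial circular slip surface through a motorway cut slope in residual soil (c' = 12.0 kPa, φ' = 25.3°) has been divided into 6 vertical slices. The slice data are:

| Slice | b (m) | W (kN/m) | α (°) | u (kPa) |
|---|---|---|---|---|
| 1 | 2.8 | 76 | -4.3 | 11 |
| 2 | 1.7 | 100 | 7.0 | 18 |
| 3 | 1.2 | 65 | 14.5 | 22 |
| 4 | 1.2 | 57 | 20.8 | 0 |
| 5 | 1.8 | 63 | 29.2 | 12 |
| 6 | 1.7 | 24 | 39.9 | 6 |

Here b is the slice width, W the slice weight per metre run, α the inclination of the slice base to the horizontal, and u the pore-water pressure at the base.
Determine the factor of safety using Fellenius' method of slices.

Ordinary method of slices: FS = Σ[c'·Δl_i + (W_i cosα_i − u_i·Δl_i)·tanφ'] / Σ W_i sinα_i, with Δl_i = b_i / cosα_i.
Slice 1: Δl = 2.8/cos(-4.3°) = 2.808 m; N'_1 = 76·cos(-4.3°) − 11·2.808 = 44.9; c'Δl = 33.69; W sinα = -5.7
Slice 2: Δl = 1.7/cos7.0° = 1.713 m; N'_2 = 100·cos7.0° − 18·1.713 = 68.4; c'Δl = 20.55; W sinα = 12.2
Slice 3: Δl = 1.2/cos14.5° = 1.239 m; N'_3 = 65·cos14.5° − 22·1.239 = 35.7; c'Δl = 14.87; W sinα = 16.3
Slice 4: Δl = 1.2/cos20.8° = 1.284 m; N'_4 = 57·cos20.8° − 0·1.284 = 53.3; c'Δl = 15.40; W sinα = 20.2
Slice 5: Δl = 1.8/cos29.2° = 2.062 m; N'_5 = 63·cos29.2° − 12·2.062 = 30.2; c'Δl = 24.74; W sinα = 30.7
Slice 6: Δl = 1.7/cos39.9° = 2.216 m; N'_6 = 24·cos39.9° − 6·2.216 = 5.1; c'Δl = 26.59; W sinα = 15.4
Σc'Δl = 135.9 kN/m; ΣN' = 237.6 kN/m; ΣW sinα = 89.1 kN/m
Resisting = 135.9 + 237.6·tan25.3° = 135.9 + 112.3 = 248.2 kN/m
FS = 248.2 / 89.1 = 2.784

FS = 2.78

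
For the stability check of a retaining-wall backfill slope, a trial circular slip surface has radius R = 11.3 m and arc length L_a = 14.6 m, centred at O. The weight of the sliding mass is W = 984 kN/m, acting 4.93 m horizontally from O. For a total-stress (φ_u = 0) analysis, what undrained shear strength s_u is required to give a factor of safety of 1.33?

s_u = 39.1 kPa

FS = s_u·L_a·R / (W·d), so s_u = FS·W·d / (L_a·R).
s_u = 1.33·984·4.93 / (14.60·11.3) = 6452.0 / 164.98 = 39.11 kPa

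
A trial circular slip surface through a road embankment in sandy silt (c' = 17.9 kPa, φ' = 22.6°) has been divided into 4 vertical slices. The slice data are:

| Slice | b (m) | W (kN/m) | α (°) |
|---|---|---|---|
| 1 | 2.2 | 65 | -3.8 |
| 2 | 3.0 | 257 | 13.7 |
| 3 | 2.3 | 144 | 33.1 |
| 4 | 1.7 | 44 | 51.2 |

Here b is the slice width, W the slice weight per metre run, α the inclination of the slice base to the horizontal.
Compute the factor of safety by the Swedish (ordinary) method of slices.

FS = 2.27

Ordinary method of slices: FS = Σ[c'·Δl_i + (W_i cosα_i)·tanφ'] / Σ W_i sinα_i, with Δl_i = b_i / cosα_i.
Slice 1: Δl = 2.2/cos(-3.8°) = 2.205 m; N'_1 = 65·cos(-3.8°) = 64.9; c'Δl = 39.47; W sinα = -4.3
Slice 2: Δl = 3.0/cos13.7° = 3.088 m; N'_2 = 257·cos13.7° = 249.7; c'Δl = 55.27; W sinα = 60.9
Slice 3: Δl = 2.3/cos33.1° = 2.746 m; N'_3 = 144·cos33.1° = 120.6; c'Δl = 49.15; W sinα = 78.6
Slice 4: Δl = 1.7/cos51.2° = 2.713 m; N'_4 = 44·cos51.2° = 27.6; c'Δl = 48.56; W sinα = 34.3
Σc'Δl = 192.4 kN/m; ΣN' = 462.7 kN/m; ΣW sinα = 169.5 kN/m
Resisting = 192.4 + 462.7·tan22.6° = 192.4 + 192.6 = 385.1 kN/m
FS = 385.1 / 169.5 = 2.272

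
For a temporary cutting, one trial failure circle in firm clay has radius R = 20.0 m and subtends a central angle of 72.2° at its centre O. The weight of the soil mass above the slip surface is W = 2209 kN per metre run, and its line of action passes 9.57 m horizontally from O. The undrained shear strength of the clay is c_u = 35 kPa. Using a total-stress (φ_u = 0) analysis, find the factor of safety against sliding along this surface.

Taking moments about the centre O, the resisting moment is provided by the undrained shear strength acting along the arc:
Arc length L_a = R·θ = 20.0·(72.2°·π/180) = 20.0·1.2601 = 25.20 m
M_R = c_u·L_a·R = 35·25.20·20.0 = 17641.8 kN·m/m
M_D = W·d = 2209·9.57 = 21140.1 kN·m/m
FS = M_R / M_D = 17641.8 / 21140.1 = 0.835

FS = 0.83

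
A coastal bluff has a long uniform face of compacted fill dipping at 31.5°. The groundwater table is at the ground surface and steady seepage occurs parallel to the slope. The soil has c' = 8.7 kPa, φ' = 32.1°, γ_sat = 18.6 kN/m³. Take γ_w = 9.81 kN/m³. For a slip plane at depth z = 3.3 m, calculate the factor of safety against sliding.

FS = 0.80

With seepage parallel to the slope and the water table at the surface, the effective normal stress on the slip plane uses the buoyant unit weight γ' = γ_sat − γ_w while the driving shear stress uses γ_sat:
FS = [c' + γ' z cos²β tanφ'] / [γ_sat z sinβ cosβ]
γ' = 18.6 − 9.81 = 8.79 kN/m³
Numerator = 8.7 + 8.79·3.3·cos²31.5°·tan32.1° = 8.7 + 8.79·3.3·0.7270·0.6273 = 21.928 kPa
Denominator = 18.6·3.3·sin31.5°·cos31.5° = 18.6·3.3·0.5225·0.8526 = 27.345 kPa
FS = 21.928 / 27.345 = 0.802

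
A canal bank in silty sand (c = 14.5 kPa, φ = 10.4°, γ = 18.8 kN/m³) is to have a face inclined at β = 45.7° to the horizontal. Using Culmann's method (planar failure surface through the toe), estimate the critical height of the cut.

Culmann's analysis gives the critical failure plane at α_cr = (β + φ)/2 = (45.7 + 10.4)/2 = 28.1°, and the critical height
H_c = (4c/γ) · sinβ cosφ / [1 − cos(β − φ)]
    = (4·14.5/18.8) · sin45.7°·cos10.4° / [1 − cos(35.3°)]
    = 3.085 · 0.7157·0.9836 / [1 − 0.8161]
    = 3.085 · 0.7039 / 0.1839
    = 11.81 m

H_c = 11.81 m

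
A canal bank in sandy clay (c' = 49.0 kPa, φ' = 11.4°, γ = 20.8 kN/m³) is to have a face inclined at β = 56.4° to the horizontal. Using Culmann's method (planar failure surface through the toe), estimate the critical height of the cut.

H_c = 26.27 m

Culmann's analysis gives the critical failure plane at α_cr = (β + φ')/2 = (56.4 + 11.4)/2 = 33.9°, and the critical height
H_c = (4c'/γ) · sinβ cosφ' / [1 − cos(β − φ')]
    = (4·49.0/20.8) · sin56.4°·cos11.4° / [1 − cos(45.0°)]
    = 9.423 · 0.8329·0.9803 / [1 − 0.7071]
    = 9.423 · 0.8165 / 0.2929
    = 26.27 m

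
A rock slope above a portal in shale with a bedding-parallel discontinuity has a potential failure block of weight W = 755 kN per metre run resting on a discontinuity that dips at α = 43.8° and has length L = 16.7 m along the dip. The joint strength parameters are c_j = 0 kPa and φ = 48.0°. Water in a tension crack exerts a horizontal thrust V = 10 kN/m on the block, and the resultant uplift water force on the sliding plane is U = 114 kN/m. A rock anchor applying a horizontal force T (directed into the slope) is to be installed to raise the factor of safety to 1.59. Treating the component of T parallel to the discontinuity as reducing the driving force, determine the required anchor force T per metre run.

Resolving forces along and normal to the sliding plane, with the horizontal anchor force T adding T·sinα to the effective normal force and T·cosα acting up the plane against the driving force:
FS = [c_jL + (W cosα − U − V sinα + T sinα) tanφ] / [W sinα + V cosα − T cosα]
Without the anchor: N' = 424.0 kN/m, driving T_d = 529.8 kN/m, resisting R = 0·16.7 + 424.0·tan48.0° = 470.9 kN/m, FS = 0.89.
Setting FS = 1.59 and solving for T:
1.59·(529.8 − T cos43.8°) = 470.9 + T sin43.8°·tan48.0°
T·(sin43.8°·tan48.0° + 1.59·cos43.8°) = 1.59·529.8 − 470.9
T·(0.6921·1.1106 + 1.59·0.7218) = 842.4 − 470.9 = 371.5
T·1.9163 = 371.5
T = 193.8 kN/m

T = 194 kN/m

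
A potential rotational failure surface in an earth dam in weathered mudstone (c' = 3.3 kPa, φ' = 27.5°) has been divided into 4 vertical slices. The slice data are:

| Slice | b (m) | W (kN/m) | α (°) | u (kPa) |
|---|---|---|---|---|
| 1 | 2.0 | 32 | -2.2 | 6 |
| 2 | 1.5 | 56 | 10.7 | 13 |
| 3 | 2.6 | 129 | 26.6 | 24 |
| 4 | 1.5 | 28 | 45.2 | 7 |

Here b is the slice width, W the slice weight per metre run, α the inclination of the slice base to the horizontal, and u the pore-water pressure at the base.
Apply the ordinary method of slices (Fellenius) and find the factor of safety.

Ordinary method of slices: FS = Σ[c'·Δl_i + (W_i cosα_i − u_i·Δl_i)·tanφ'] / Σ W_i sinα_i, with Δl_i = b_i / cosα_i.
Slice 1: Δl = 2.0/cos(-2.2°) = 2.001 m; N'_1 = 32·cos(-2.2°) − 6·2.001 = 20.0; c'Δl = 6.60; W sinα = -1.2
Slice 2: Δl = 1.5/cos10.7° = 1.527 m; N'_2 = 56·cos10.7° − 13·1.527 = 35.2; c'Δl = 5.04; W sinα = 10.4
Slice 3: Δl = 2.6/cos26.6° = 2.908 m; N'_3 = 129·cos26.6° − 24·2.908 = 45.6; c'Δl = 9.60; W sinα = 57.8
Slice 4: Δl = 1.5/cos45.2° = 2.129 m; N'_4 = 28·cos45.2° − 7·2.129 = 4.8; c'Δl = 7.02; W sinα = 19.9
Σc'Δl = 28.3 kN/m; ΣN' = 105.5 kN/m; ΣW sinα = 86.8 kN/m
Resisting = 28.3 + 105.5·tan27.5° = 28.3 + 54.9 = 83.2 kN/m
FS = 83.2 / 86.8 = 0.959

FS = 0.96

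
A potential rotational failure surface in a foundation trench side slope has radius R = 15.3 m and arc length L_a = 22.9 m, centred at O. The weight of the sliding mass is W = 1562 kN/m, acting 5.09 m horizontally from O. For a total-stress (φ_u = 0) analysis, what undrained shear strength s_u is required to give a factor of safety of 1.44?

FS = s_u·L_a·R / (W·d), so s_u = FS·W·d / (L_a·R).
s_u = 1.44·1562·5.09 / (22.90·15.3) = 11448.8 / 350.37 = 32.68 kPa

s_u = 32.7 kPa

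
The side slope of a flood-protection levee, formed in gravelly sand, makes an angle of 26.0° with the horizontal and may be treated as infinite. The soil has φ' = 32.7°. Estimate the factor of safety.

For a dry cohesionless infinite slope the factor of safety is FS = tanφ' / tanβ.
FS = tan32.7° / tan26.0° = 0.6420 / 0.4877 = 1.316

FS = 1.32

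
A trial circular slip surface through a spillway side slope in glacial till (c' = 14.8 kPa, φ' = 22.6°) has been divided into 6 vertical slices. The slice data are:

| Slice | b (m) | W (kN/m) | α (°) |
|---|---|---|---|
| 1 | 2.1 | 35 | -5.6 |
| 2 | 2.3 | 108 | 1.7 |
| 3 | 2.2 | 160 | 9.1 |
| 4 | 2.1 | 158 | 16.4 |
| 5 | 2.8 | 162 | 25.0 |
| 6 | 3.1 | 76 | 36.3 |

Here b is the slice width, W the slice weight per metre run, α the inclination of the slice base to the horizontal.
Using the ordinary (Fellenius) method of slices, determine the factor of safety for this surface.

Ordinary method of slices: FS = Σ[c'·Δl_i + (W_i cosα_i)·tanφ'] / Σ W_i sinα_i, with Δl_i = b_i / cosα_i.
Slice 1: Δl = 2.1/cos(-5.6°) = 2.110 m; N'_1 = 35·cos(-5.6°) = 34.8; c'Δl = 31.23; W sinα = -3.4
Slice 2: Δl = 2.3/cos1.7° = 2.301 m; N'_2 = 108·cos1.7° = 108.0; c'Δl = 34.05; W sinα = 3.2
Slice 3: Δl = 2.2/cos9.1° = 2.228 m; N'_3 = 160·cos9.1° = 158.0; c'Δl = 32.98; W sinα = 25.3
Slice 4: Δl = 2.1/cos16.4° = 2.189 m; N'_4 = 158·cos16.4° = 151.6; c'Δl = 32.40; W sinα = 44.6
Slice 5: Δl = 2.8/cos25.0° = 3.089 m; N'_5 = 162·cos25.0° = 146.8; c'Δl = 45.72; W sinα = 68.5
Slice 6: Δl = 3.1/cos36.3° = 3.846 m; N'_6 = 76·cos36.3° = 61.3; c'Δl = 56.93; W sinα = 45.0
Σc'Δl = 233.3 kN/m; ΣN' = 660.4 kN/m; ΣW sinα = 183.2 kN/m
Resisting = 233.3 + 660.4·tan22.6° = 233.3 + 274.9 = 508.2 kN/m
FS = 508.2 / 183.2 = 2.775

FS = 2.77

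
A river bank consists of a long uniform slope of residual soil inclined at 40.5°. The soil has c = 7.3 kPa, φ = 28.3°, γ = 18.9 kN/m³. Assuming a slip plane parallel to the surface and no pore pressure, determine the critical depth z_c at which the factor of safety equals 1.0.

Setting FS = 1.00 in FS = [c + γz cos²β tanφ] / [γz sinβ cosβ] and solving for z:
z = c / [γ cosβ (FS·sinβ − cosβ·tanφ)]
  = 7.3 / [18.9·cos40.5°·(1.00·sin40.5° − cos40.5°·tan28.3°)]
  = 7.3 / [18.9·0.7604·(1.00·0.6494 − 0.7604·0.5384)]
  = 7.3 / 3.4494 = 2.116 m

z_c = 2.12 m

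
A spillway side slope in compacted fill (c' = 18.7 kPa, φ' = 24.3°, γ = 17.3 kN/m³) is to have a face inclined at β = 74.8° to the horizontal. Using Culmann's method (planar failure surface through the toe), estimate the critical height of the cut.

H_c = 10.45 m

Culmann's analysis gives the critical failure plane at α_cr = (β + φ')/2 = (74.8 + 24.3)/2 = 49.5°, and the critical height
H_c = (4c'/γ) · sinβ cosφ' / [1 − cos(β − φ')]
    = (4·18.7/17.3) · sin74.8°·cos24.3° / [1 − cos(50.5°)]
    = 4.324 · 0.9650·0.9114 / [1 − 0.6361]
    = 4.324 · 0.8795 / 0.3639
    = 10.45 m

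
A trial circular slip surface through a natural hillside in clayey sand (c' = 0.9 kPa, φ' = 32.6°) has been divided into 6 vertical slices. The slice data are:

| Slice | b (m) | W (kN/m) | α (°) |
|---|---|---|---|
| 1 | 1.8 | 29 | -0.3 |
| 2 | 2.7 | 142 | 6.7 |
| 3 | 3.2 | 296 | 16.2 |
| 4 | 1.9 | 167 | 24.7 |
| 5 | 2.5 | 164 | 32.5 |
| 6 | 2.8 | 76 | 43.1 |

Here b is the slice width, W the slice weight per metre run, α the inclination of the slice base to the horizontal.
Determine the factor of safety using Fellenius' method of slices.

FS = 1.71

Ordinary method of slices: FS = Σ[c'·Δl_i + (W_i cosα_i)·tanφ'] / Σ W_i sinα_i, with Δl_i = b_i / cosα_i.
Slice 1: Δl = 1.8/cos(-0.3°) = 1.800 m; N'_1 = 29·cos(-0.3°) = 29.0; c'Δl = 1.62; W sinα = -0.2
Slice 2: Δl = 2.7/cos6.7° = 2.719 m; N'_2 = 142·cos6.7° = 141.0; c'Δl = 2.45; W sinα = 16.6
Slice 3: Δl = 3.2/cos16.2° = 3.332 m; N'_3 = 296·cos16.2° = 284.2; c'Δl = 3.00; W sinα = 82.6
Slice 4: Δl = 1.9/cos24.7° = 2.091 m; N'_4 = 167·cos24.7° = 151.7; c'Δl = 1.88; W sinα = 69.8
Slice 5: Δl = 2.5/cos32.5° = 2.964 m; N'_5 = 164·cos32.5° = 138.3; c'Δl = 2.67; W sinα = 88.1
Slice 6: Δl = 2.8/cos43.1° = 3.835 m; N'_6 = 76·cos43.1° = 55.5; c'Δl = 3.45; W sinα = 51.9
Σc'Δl = 15.1 kN/m; ΣN' = 799.8 kN/m; ΣW sinα = 308.8 kN/m
Resisting = 15.1 + 799.8·tan32.6° = 15.1 + 511.5 = 526.6 kN/m
FS = 526.6 / 308.8 = 1.705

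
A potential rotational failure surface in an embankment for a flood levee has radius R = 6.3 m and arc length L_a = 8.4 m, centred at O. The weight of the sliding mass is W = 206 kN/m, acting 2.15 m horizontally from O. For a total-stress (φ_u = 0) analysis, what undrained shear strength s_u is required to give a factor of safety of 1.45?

s_u = 12.1 kPa

FS = s_u·L_a·R / (W·d), so s_u = FS·W·d / (L_a·R).
s_u = 1.45·206·2.15 / (8.40·6.3) = 642.2 / 52.92 = 12.14 kPa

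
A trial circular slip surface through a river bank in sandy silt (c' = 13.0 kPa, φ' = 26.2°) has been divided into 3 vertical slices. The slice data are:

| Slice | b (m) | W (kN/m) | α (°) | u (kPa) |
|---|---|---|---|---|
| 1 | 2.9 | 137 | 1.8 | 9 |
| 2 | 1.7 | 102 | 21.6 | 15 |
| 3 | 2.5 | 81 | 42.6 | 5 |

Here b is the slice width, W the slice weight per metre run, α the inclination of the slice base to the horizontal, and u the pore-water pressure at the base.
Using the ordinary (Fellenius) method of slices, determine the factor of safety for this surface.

FS = 2.22

Ordinary method of slices: FS = Σ[c'·Δl_i + (W_i cosα_i − u_i·Δl_i)·tanφ'] / Σ W_i sinα_i, with Δl_i = b_i / cosα_i.
Slice 1: Δl = 2.9/cos1.8° = 2.901 m; N'_1 = 137·cos1.8° − 9·2.901 = 110.8; c'Δl = 37.72; W sinα = 4.3
Slice 2: Δl = 1.7/cos21.6° = 1.828 m; N'_2 = 102·cos21.6° − 15·1.828 = 67.4; c'Δl = 23.77; W sinα = 37.5
Slice 3: Δl = 2.5/cos42.6° = 3.396 m; N'_3 = 81·cos42.6° − 5·3.396 = 42.6; c'Δl = 44.15; W sinα = 54.8
Σc'Δl = 105.6 kN/m; ΣN' = 220.9 kN/m; ΣW sinα = 96.7 kN/m
Resisting = 105.6 + 220.9·tan26.2° = 105.6 + 108.7 = 214.3 kN/m
FS = 214.3 / 96.7 = 2.217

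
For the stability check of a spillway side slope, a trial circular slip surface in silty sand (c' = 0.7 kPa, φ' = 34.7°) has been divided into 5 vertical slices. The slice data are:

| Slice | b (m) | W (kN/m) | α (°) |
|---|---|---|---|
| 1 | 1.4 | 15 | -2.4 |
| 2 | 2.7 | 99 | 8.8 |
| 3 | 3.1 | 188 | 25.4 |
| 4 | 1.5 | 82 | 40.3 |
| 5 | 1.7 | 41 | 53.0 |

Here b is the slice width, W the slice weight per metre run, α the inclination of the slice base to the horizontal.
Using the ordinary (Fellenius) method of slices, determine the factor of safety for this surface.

FS = 1.46

Ordinary method of slices: FS = Σ[c'·Δl_i + (W_i cosα_i)·tanφ'] / Σ W_i sinα_i, with Δl_i = b_i / cosα_i.
Slice 1: Δl = 1.4/cos(-2.4°) = 1.401 m; N'_1 = 15·cos(-2.4°) = 15.0; c'Δl = 0.98; W sinα = -0.6
Slice 2: Δl = 2.7/cos8.8° = 2.732 m; N'_2 = 99·cos8.8° = 97.8; c'Δl = 1.91; W sinα = 15.1
Slice 3: Δl = 3.1/cos25.4° = 3.432 m; N'_3 = 188·cos25.4° = 169.8; c'Δl = 2.40; W sinα = 80.6
Slice 4: Δl = 1.5/cos40.3° = 1.967 m; N'_4 = 82·cos40.3° = 62.5; c'Δl = 1.38; W sinα = 53.0
Slice 5: Δl = 1.7/cos53.0° = 2.825 m; N'_5 = 41·cos53.0° = 24.7; c'Δl = 1.98; W sinα = 32.7
Σc'Δl = 8.6 kN/m; ΣN' = 369.9 kN/m; ΣW sinα = 180.9 kN/m
Resisting = 8.6 + 369.9·tan34.7° = 8.6 + 256.1 = 264.8 kN/m
FS = 264.8 / 180.9 = 1.463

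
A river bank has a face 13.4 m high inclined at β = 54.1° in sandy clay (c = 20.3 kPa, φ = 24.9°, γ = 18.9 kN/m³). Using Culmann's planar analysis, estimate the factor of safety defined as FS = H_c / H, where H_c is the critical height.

H_c = (4c/γ) · sinβ cosφ / [1 − cos(β − φ)]
    = (4·20.3/18.9) · sin54.1°·cos24.9° / [1 − cos29.2°]
    = 4.296 · 0.7347 / 0.1271 = 24.84 m
FS = H_c / H = 24.84 / 13.4 = 1.854

FS = 1.85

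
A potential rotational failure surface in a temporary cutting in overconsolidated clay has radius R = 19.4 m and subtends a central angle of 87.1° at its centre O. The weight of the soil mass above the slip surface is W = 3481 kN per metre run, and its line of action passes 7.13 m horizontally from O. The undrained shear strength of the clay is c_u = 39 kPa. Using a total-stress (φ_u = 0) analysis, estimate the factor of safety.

Taking moments about the centre O, the resisting moment is provided by the undrained shear strength acting along the arc:
Arc length L_a = R·θ = 19.4·(87.1°·π/180) = 19.4·1.5202 = 29.49 m
M_R = c_u·L_a·R = 39·29.49·19.4 = 22313.3 kN·m/m
M_D = W·d = 3481·7.13 = 24819.5 kN·m/m
FS = M_R / M_D = 22313.3 / 24819.5 = 0.899

FS = 0.90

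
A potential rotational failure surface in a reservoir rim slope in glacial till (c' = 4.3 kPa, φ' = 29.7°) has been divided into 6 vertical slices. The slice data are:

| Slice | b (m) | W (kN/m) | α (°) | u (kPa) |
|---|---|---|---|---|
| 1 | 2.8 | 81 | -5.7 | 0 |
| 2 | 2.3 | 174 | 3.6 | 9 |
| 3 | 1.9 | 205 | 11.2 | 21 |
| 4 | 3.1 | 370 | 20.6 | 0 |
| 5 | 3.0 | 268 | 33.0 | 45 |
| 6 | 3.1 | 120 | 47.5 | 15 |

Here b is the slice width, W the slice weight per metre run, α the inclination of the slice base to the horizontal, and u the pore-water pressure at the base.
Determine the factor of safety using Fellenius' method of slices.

FS = 1.34

Ordinary method of slices: FS = Σ[c'·Δl_i + (W_i cosα_i − u_i·Δl_i)·tanφ'] / Σ W_i sinα_i, with Δl_i = b_i / cosα_i.
Slice 1: Δl = 2.8/cos(-5.7°) = 2.814 m; N'_1 = 81·cos(-5.7°) − 0·2.814 = 80.6; c'Δl = 12.10; W sinα = -8.0
Slice 2: Δl = 2.3/cos3.6° = 2.305 m; N'_2 = 174·cos3.6° − 9·2.305 = 152.9; c'Δl = 9.91; W sinα = 10.9
Slice 3: Δl = 1.9/cos11.2° = 1.937 m; N'_3 = 205·cos11.2° − 21·1.937 = 160.4; c'Δl = 8.33; W sinα = 39.8
Slice 4: Δl = 3.1/cos20.6° = 3.312 m; N'_4 = 370·cos20.6° − 0·3.312 = 346.3; c'Δl = 14.24; W sinα = 130.2
Slice 5: Δl = 3.0/cos33.0° = 3.577 m; N'_5 = 268·cos33.0° − 45·3.577 = 63.8; c'Δl = 15.38; W sinα = 146.0
Slice 6: Δl = 3.1/cos47.5° = 4.589 m; N'_6 = 120·cos47.5° − 15·4.589 = 12.2; c'Δl = 19.73; W sinα = 88.5
Σc'Δl = 79.7 kN/m; ΣN' = 816.3 kN/m; ΣW sinα = 407.3 kN/m
Resisting = 79.7 + 816.3·tan29.7° = 79.7 + 465.6 = 545.3 kN/m
FS = 545.3 / 407.3 = 1.339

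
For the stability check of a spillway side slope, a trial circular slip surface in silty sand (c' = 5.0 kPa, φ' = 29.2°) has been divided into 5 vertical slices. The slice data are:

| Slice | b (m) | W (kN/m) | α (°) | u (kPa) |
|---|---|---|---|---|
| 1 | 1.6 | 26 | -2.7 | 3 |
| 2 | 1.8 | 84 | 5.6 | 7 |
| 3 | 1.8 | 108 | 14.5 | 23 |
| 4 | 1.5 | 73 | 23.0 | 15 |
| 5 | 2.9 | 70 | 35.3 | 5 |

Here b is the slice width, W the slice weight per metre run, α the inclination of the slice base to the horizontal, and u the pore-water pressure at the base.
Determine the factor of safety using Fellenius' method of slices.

FS = 1.79

Ordinary method of slices: FS = Σ[c'·Δl_i + (W_i cosα_i − u_i·Δl_i)·tanφ'] / Σ W_i sinα_i, with Δl_i = b_i / cosα_i.
Slice 1: Δl = 1.6/cos(-2.7°) = 1.602 m; N'_1 = 26·cos(-2.7°) − 3·1.602 = 21.2; c'Δl = 8.01; W sinα = -1.2
Slice 2: Δl = 1.8/cos5.6° = 1.809 m; N'_2 = 84·cos5.6° − 7·1.809 = 70.9; c'Δl = 9.04; W sinα = 8.2
Slice 3: Δl = 1.8/cos14.5° = 1.859 m; N'_3 = 108·cos14.5° − 23·1.859 = 61.8; c'Δl = 9.30; W sinα = 27.0
Slice 4: Δl = 1.5/cos23.0° = 1.630 m; N'_4 = 73·cos23.0° − 15·1.630 = 42.8; c'Δl = 8.15; W sinα = 28.5
Slice 5: Δl = 2.9/cos35.3° = 3.553 m; N'_5 = 70·cos35.3° − 5·3.553 = 39.4; c'Δl = 17.77; W sinα = 40.5
Σc'Δl = 52.3 kN/m; ΣN' = 236.0 kN/m; ΣW sinα = 103.0 kN/m
Resisting = 52.3 + 236.0·tan29.2° = 52.3 + 131.9 = 184.2 kN/m
FS = 184.2 / 103.0 = 1.788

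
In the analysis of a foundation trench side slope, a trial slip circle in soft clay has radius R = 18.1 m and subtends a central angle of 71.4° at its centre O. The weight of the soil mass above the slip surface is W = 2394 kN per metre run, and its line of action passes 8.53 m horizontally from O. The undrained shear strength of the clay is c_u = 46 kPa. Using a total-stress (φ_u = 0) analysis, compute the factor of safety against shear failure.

Taking moments about the centre O, the resisting moment is provided by the undrained shear strength acting along the arc:
Arc length L_a = R·θ = 18.1·(71.4°·π/180) = 18.1·1.2462 = 22.56 m
M_R = c_u·L_a·R = 46·22.56·18.1 = 18779.8 kN·m/m
M_D = W·d = 2394·8.53 = 20420.8 kN·m/m
FS = M_R / M_D = 18779.8 / 20420.8 = 0.920

FS = 0.92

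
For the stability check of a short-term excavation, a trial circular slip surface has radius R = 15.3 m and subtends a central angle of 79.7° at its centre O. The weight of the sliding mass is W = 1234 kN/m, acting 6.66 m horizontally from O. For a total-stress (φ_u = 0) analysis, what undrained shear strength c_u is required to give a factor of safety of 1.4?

c_u = 35.3 kPa

FS = c_u·L_a·R / (W·d), so c_u = FS·W·d / (L_a·R).
Arc length L_a = R·θ = 15.3·(79.7°·π/180) = 15.3·1.3910 = 21.28 m
c_u = 1.4·1234·6.66 / (21.28·15.3) = 11505.8 / 325.63 = 35.33 kPa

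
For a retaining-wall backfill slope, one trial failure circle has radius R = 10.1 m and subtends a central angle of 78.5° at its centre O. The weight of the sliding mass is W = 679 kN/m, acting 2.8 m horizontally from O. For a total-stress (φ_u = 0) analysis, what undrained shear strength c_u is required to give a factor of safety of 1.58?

c_u = 21.5 kPa

FS = c_u·L_a·R / (W·d), so c_u = FS·W·d / (L_a·R).
Arc length L_a = R·θ = 10.1·(78.5°·π/180) = 10.1·1.3701 = 13.84 m
c_u = 1.58·679·2.8 / (13.84·10.1) = 3003.9 / 139.76 = 21.49 kPa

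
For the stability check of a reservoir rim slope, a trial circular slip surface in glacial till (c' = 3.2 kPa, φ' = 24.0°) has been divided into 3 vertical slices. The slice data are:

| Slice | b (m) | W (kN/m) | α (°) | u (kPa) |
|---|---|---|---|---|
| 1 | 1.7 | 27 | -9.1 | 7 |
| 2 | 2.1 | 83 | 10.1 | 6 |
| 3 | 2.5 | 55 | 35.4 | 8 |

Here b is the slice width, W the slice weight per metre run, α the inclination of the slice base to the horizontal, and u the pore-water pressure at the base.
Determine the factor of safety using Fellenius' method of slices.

Ordinary method of slices: FS = Σ[c'·Δl_i + (W_i cosα_i − u_i·Δl_i)·tanφ'] / Σ W_i sinα_i, with Δl_i = b_i / cosα_i.
Slice 1: Δl = 1.7/cos(-9.1°) = 1.722 m; N'_1 = 27·cos(-9.1°) − 7·1.722 = 14.6; c'Δl = 5.51; W sinα = -4.3
Slice 2: Δl = 2.1/cos10.1° = 2.133 m; N'_2 = 83·cos10.1° − 6·2.133 = 68.9; c'Δl = 6.83; W sinα = 14.6
Slice 3: Δl = 2.5/cos35.4° = 3.067 m; N'_3 = 55·cos35.4° − 8·3.067 = 20.3; c'Δl = 9.81; W sinα = 31.9
Σc'Δl = 22.1 kN/m; ΣN' = 103.8 kN/m; ΣW sinα = 42.1 kN/m
Resisting = 22.1 + 103.8·tan24.0° = 22.1 + 46.2 = 68.4 kN/m
FS = 68.4 / 42.1 = 1.622

FS = 1.62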